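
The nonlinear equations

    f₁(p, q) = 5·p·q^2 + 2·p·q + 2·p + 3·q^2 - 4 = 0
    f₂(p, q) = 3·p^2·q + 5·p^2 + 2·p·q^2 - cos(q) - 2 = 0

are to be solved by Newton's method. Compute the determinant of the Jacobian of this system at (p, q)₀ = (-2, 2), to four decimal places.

J = [[5·q^2 + 2·q + 2, 10·p·q + 2·p + 6·q], [6·p·q + 10·p + 2·q^2, 3·p^2 + 4·p·q + sin(q)]].
At the point, J = [[26.0000, -32.0000], [-36.0000, -3.090703]].
det J = -1232.3583.

-1232.3583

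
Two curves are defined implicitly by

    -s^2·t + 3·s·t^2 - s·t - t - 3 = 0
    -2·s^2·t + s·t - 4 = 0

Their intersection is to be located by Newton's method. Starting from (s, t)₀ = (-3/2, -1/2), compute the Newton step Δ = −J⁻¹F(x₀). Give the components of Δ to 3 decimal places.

(-2.000, 1.000)

At (-3/2, -1/2): F = (-3.250, -1.000).
Jacobian J = [[-2·s·t + 3·t^2 - t, -s^2 + 6·s·t - s - 1], [-4·s·t + t, -2·s^2 + s]].
At the point, J = [[-0.250, 2.750], [-3.500, -6.000]] (det J = 11.125).
Solving J·Δ = −F gives Δ = (-2.000, 1.000).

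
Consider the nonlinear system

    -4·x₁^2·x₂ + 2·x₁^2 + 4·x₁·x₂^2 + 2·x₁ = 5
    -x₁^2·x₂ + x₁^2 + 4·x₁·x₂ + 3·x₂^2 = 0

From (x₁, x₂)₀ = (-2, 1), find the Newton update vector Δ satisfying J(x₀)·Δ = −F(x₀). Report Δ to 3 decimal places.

(0.227, -0.682)

At (-2, 1): F = (-25.000, -5.000).
Jacobian J = [[-8·x₁·x₂ + 4·x₁ + 4·x₂^2 + 2, -4·x₁^2 + 8·x₁·x₂], [-2·x₁·x₂ + 2·x₁ + 4·x₂, -x₁^2 + 4·x₁ + 6·x₂]].
At the point, J = [[14.000, -32.000], [4.000, -6.000]] (det J = 44.000).
Solving J·Δ = −F gives Δ = (0.227, -0.682).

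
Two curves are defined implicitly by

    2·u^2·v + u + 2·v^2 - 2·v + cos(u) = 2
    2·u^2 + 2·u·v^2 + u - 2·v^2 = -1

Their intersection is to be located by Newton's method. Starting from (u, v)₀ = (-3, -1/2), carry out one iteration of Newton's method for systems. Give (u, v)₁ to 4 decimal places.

(-1.5111, -0.2959)

At (-3, -1/2): F = (-13.489992, 14.0000).
Jacobian J = [[4·u·v - sin(u) + 1, 2·u^2 + 4·v - 2], [4·u + 2·v^2 + 1, 4·u·v - 4·v]].
At the point, J = [[7.141120, 14.0000], [-10.5000, 8.0000]] (det J = 204.128960).
Solving J·Δ = −F gives Δ = (1.4889, 0.2041).
Then the next iterate is (u, v)₁ = (-1.5111, -0.2959).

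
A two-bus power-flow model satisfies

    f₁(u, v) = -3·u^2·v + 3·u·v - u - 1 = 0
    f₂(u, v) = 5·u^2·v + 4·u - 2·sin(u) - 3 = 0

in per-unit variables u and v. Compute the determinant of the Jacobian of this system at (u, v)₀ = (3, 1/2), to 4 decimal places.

J = [[-6·u·v + 3·v - 1, -3·u^2 + 3·u], [10·u·v - 2·cos(u) + 4, 5·u^2]].
At the point, J = [[-8.5000, -18.0000], [20.979985, 45.0000]].
det J = -4.8603.

-4.8603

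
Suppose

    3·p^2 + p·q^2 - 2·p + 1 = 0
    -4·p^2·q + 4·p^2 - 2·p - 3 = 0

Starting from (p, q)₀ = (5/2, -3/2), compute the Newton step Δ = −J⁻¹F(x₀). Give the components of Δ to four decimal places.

(-4.7353, -6.9118)

At (5/2, -3/2): F = (20.3750, 54.5000).
Jacobian J = [[6·p + q^2 - 2, 2·p·q], [-8·p·q + 8·p - 2, -4·p^2]].
At the point, J = [[15.2500, -7.5000], [48.0000, -25.0000]] (det J = -21.2500).
Solving J·Δ = −F gives Δ = (-4.7353, -6.9118).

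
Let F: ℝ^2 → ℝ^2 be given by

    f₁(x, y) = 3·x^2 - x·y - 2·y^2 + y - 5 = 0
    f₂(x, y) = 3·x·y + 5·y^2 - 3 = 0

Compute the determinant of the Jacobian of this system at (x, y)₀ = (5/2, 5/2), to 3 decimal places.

492.500

J = [[6·x - y, -x - 4·y + 1], [3·y, 3·x + 10·y]].
At the point, J = [[12.500, -11.500], [7.500, 32.500]].
det J = 492.500.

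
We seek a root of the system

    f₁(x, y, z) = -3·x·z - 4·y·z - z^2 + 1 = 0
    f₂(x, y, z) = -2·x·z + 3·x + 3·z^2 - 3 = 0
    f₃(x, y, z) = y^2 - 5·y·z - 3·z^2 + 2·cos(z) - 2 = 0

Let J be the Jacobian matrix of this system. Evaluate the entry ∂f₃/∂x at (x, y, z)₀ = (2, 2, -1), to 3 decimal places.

0.000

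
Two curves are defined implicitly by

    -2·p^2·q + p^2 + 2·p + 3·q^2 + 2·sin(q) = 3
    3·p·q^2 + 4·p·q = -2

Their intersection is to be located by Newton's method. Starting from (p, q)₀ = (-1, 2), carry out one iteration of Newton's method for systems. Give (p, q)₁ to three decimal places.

At (-1, 2): F = (5.81859, -18.000).
Jacobian J = [[-4·p·q + 2·p + 2, -2·p^2 + 6·q + 2·cos(q)], [3·q^2 + 4·q, 6·p·q + 4·p]].
At the point, J = [[8.000, 9.16771], [20.000, -16.000]] (det J = -311.35413).
Solving J·Δ = −F gives Δ = (0.231, -0.836).
Then the next iterate is (p, q)₁ = (-0.769, 1.164).

(-0.769, 1.164)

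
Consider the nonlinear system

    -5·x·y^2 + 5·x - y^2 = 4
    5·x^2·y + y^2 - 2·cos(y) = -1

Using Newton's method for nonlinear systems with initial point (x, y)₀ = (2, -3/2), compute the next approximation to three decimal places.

At (2, -3/2): F = (-18.750, -26.89147).
Jacobian J = [[-5·y^2 + 5, -10·x·y - 2·y], [10·x·y, 5·x^2 + 2·y + 2·sin(y)]].
At the point, J = [[-6.250, 33.000], [-30.000, 15.00501]] (det J = 896.21869).
Solving J·Δ = −F gives Δ = (-0.676, 0.440).
Then the next iterate is (x, y)₁ = (1.324, -1.060).

(1.324, -1.060)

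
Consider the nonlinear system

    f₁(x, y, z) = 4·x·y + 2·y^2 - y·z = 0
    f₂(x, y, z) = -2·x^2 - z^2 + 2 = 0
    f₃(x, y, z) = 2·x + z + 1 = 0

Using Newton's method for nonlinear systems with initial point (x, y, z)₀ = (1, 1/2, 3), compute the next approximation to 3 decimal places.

(-2.375, 2.542, 3.750)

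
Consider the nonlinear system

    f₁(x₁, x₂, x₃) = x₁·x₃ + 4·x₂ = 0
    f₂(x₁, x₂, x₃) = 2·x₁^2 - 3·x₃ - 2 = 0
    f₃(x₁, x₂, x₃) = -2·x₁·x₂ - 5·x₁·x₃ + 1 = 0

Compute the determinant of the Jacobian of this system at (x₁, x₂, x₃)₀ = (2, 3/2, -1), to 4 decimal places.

244.0000

J = [[x₃, 4, x₁], [4·x₁, 0, -3], [-2·x₂ - 5·x₃, -2·x₁, -5·x₁]].
At the point, J = [[-1.0000, 4.0000, 2.0000], [8.0000, 0.0000, -3.0000], [2.0000, -4.0000, -10.0000]].
det J = 244.0000.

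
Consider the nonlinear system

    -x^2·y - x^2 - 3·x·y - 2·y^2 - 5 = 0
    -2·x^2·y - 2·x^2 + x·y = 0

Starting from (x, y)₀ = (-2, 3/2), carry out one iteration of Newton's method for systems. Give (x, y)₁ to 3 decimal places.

(-2.419, -1.702)

At (-2, 3/2): F = (-10.500, -23.000).
Jacobian J = [[-2·x·y - 2·x - 3·y, -x^2 - 3·x - 4·y], [-4·x·y - 4·x + y, -2·x^2 + x]].
At the point, J = [[5.500, -4.000], [21.500, -10.000]] (det J = 31.000).
Solving J·Δ = −F gives Δ = (-0.419, -3.202).
Then the next iterate is (x, y)₁ = (-2.419, -1.702).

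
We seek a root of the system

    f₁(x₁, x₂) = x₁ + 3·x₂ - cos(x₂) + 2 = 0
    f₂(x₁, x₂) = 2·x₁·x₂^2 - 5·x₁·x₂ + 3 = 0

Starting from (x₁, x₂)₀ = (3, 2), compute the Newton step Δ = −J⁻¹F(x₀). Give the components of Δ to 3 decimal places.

(-6.806, -1.179)

At (3, 2): F = (11.41615, -3.000).
Jacobian J = [[1, sin(x₂) + 3], [2·x₂^2 - 5·x₂, 4·x₁·x₂ - 5·x₁]].
At the point, J = [[1.000, 3.90930], [-2.000, 9.000]] (det J = 16.81859).
Solving J·Δ = −F gives Δ = (-6.806, -1.179).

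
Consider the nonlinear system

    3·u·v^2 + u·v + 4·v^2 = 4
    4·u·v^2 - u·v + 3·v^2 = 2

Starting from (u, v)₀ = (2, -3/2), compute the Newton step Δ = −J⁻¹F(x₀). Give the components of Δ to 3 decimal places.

At (2, -3/2): F = (15.500, 25.750).
Jacobian J = [[3·v^2 + v, 6·u·v + u + 8·v], [4·v^2 - v, 8·u·v - u + 6·v]].
At the point, J = [[5.250, -28.000], [10.500, -35.000]] (det J = 110.250).
Solving J·Δ = −F gives Δ = (-1.619, 0.250).

(-1.619, 0.250)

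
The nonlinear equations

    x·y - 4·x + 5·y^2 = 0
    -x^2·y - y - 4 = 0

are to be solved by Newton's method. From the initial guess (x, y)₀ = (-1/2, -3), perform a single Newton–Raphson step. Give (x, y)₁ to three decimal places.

(-1.325, -1.221)

At (-1/2, -3): F = (48.500, -0.250).
Jacobian J = [[y - 4, x + 10·y], [-2·x·y, -x^2 - 1]].
At the point, J = [[-7.000, -30.500], [-3.000, -1.250]] (det J = -82.750).
Solving J·Δ = −F gives Δ = (-0.825, 1.779).
Then the next iterate is (x, y)₁ = (-1.325, -1.221).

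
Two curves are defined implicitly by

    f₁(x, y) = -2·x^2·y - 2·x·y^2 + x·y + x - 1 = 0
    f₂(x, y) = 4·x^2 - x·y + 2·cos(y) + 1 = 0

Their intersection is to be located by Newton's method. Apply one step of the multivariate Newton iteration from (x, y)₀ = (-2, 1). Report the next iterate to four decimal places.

(-0.8143, 1.2430)

At (-2, 1): F = (-9.0000, 20.080605).
Jacobian J = [[-4·x·y - 2·y^2 + y + 1, -2·x^2 - 4·x·y + x], [8·x - y, -x - 2·sin(y)]].
At the point, J = [[8.0000, -2.0000], [-17.0000, 0.317058]] (det J = -31.463536).
Solving J·Δ = −F gives Δ = (1.1857, 0.2430).
Then the next iterate is (x, y)₁ = (-0.8143, 1.2430).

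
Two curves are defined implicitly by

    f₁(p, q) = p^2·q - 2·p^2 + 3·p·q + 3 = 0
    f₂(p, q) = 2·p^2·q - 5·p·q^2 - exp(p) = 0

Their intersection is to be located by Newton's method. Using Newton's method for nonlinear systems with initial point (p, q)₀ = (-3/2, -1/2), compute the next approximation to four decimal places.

(-1.5152, -0.7071)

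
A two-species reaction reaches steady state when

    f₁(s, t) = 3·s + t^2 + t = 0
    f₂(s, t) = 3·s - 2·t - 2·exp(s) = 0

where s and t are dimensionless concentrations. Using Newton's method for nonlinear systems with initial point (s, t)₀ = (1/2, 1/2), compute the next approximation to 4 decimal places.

(0.7026, -0.9288)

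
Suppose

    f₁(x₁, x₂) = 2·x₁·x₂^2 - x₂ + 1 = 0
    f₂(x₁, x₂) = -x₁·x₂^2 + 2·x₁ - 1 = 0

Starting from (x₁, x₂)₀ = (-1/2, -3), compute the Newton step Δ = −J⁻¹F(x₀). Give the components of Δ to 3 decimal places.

At (-1/2, -3): F = (-5.000, 2.500).
Jacobian J = [[2·x₂^2, 4·x₁·x₂ - 1], [-x₂^2 + 2, -2·x₁·x₂]].
At the point, J = [[18.000, 5.000], [-7.000, -3.000]] (det J = -19.000).
Solving J·Δ = −F gives Δ = (0.132, 0.526).

(0.132, 0.526)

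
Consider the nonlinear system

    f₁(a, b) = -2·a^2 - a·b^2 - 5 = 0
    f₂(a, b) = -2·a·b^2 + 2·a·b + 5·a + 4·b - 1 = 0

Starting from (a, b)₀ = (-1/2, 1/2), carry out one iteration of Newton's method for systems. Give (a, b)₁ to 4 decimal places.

At (-1/2, 1/2): F = (-5.3750, -1.7500).
Jacobian J = [[-4·a - b^2, -2·a·b], [-2·b^2 + 2·b + 5, -4·a·b + 2·a + 4]].
At the point, J = [[1.7500, 0.5000], [5.5000, 4.0000]] (det J = 4.2500).
Solving J·Δ = −F gives Δ = (4.8529, -6.2353).
Then the next iterate is (a, b)₁ = (4.3529, -5.7353).

(4.3529, -5.7353)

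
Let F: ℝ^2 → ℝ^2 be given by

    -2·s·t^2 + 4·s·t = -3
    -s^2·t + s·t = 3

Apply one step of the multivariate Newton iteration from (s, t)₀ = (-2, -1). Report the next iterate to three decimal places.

At (-2, -1): F = (15.000, 3.000).
Jacobian J = [[-2·t^2 + 4·t, -4·s·t + 4·s], [-2·s·t + t, -s^2 + s]].
At the point, J = [[-6.000, -16.000], [-5.000, -6.000]] (det J = -44.000).
Solving J·Δ = −F gives Δ = (-0.955, 1.295).
Then the next iterate is (s, t)₁ = (-2.955, 0.295).

(-2.955, 0.295)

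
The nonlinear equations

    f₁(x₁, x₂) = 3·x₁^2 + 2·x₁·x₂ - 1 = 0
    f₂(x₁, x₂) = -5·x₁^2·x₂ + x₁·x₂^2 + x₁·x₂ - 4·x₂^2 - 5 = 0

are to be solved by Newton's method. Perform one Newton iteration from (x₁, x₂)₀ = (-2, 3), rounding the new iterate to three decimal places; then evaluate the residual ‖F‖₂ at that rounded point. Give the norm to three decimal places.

At (-2, 3): F = (-1.000, -125.000).
Jacobian J = [[6·x₁ + 2·x₂, 2·x₁], [-10·x₁·x₂ + x₂^2 + x₂, -5·x₁^2 + 2·x₁·x₂ + x₁ - 8·x₂]].
At the point, J = [[-6.000, -4.000], [72.000, -58.000]] (det J = 636.000).
Solving J·Δ = −F gives Δ = (0.695, -1.292).
Then the next iterate is (x₁, x₂)₁ = (-1.305, 1.708).
Re-evaluating at (-1.305, 1.708): F = (-0.34881, -37.24886), so ‖F‖₂ = 37.250.

37.250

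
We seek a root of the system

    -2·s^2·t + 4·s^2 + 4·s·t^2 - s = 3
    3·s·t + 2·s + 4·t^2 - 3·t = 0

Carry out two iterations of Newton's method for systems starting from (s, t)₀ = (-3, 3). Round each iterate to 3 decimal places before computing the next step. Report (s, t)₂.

(-0.911, 1.704)

At (-3, 3): F = (-126.000, -6.000).
Jacobian J = [[-4·s·t + 8·s + 4·t^2 - 1, -2·s^2 + 8·s·t], [3·t + 2, 3·s + 8·t - 3]].
At the point, J = [[47.000, -90.000], [11.000, 12.000]] (det J = 1554.000).
Solving J·Δ = −F gives Δ = (1.320, -0.710).
Then the next iterate is (s, t)₁ = (-1.680, 2.290).
Round to (-1.680, 2.290) and repeat: F = (-38.19734, -0.79520), J = [[21.92520, -36.42240], [8.870, 10.280]].
Δ = (0.769, -0.586), so (s, t)₂ = (-0.911, 1.704).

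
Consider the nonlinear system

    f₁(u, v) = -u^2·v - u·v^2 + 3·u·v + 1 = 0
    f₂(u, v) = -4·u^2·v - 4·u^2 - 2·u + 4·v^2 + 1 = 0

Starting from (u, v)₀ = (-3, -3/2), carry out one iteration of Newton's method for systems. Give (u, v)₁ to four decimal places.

(-1.0159, -1.3704)

At (-3, -3/2): F = (34.7500, 34.0000).
Jacobian J = [[-2·u·v - v^2 + 3·v, -u^2 - 2·u·v + 3·u], [-8·u·v - 8·u - 2, -4·u^2 + 8·v]].
At the point, J = [[-15.7500, -27.0000], [-14.0000, -48.0000]] (det J = 378.0000).
Solving J·Δ = −F gives Δ = (1.9841, 0.1296).
Then the next iterate is (u, v)₁ = (-1.0159, -1.3704).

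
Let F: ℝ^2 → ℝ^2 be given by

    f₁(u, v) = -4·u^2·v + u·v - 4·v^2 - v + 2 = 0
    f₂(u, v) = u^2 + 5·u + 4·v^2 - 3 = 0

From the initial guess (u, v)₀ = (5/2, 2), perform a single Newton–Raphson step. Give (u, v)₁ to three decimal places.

(3.806, -0.800)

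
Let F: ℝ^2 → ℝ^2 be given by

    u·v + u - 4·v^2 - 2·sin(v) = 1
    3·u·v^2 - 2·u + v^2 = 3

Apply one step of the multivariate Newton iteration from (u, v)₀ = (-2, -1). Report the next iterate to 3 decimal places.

At (-2, -1): F = (-3.31706, -4.000).
Jacobian J = [[v + 1, u - 8·v - 2·cos(v)], [3·v^2 - 2, 6·u·v + 2·v]].
At the point, J = [[0.000, 4.91940], [1.000, 10.000]] (det J = -4.91940).
Solving J·Δ = −F gives Δ = (-2.743, 0.674).
Then the next iterate is (u, v)₁ = (-4.743, -0.326).

(-4.743, -0.326)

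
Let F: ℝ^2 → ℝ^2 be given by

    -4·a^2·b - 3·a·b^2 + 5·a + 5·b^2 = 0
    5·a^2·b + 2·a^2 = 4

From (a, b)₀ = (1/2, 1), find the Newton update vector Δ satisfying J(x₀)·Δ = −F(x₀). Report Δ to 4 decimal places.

(0.4438, -0.6854)

At (1/2, 1): F = (5.0000, -2.2500).
Jacobian J = [[-8·a·b - 3·b^2 + 5, -4·a^2 - 6·a·b + 10·b], [10·a·b + 4·a, 5·a^2]].
At the point, J = [[-2.0000, 6.0000], [7.0000, 1.2500]] (det J = -44.5000).
Solving J·Δ = −F gives Δ = (0.4438, -0.6854).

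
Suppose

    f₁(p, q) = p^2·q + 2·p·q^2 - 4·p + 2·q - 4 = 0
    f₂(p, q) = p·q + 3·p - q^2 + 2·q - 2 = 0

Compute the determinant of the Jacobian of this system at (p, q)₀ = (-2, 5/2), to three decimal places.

J = [[2·p·q + 2·q^2 - 4, p^2 + 4·p·q + 2], [q + 3, p - 2·q + 2]].
At the point, J = [[-1.500, -14.000], [5.500, -5.000]].
det J = 84.500.

84.500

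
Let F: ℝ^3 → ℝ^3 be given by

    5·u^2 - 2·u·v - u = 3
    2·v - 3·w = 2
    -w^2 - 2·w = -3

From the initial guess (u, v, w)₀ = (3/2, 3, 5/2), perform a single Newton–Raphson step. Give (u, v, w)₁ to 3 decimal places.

At (3/2, 3, 5/2): F = (-2.250, -3.500, -8.250).
Jacobian J = [[10·u - 2·v - 1, -2·u, 0], [0, 2, -3], [0, 0, -2·w - 2]].
At the point, J = [[8.000, -3.000, 0.000], [0.000, 2.000, -3.000], [0.000, 0.000, -7.000]] (det J = -112.000).
Solving J·Δ = −F gives Δ = (0.275, -0.018, -1.179).
Then the next iterate is (u, v, w)₁ = (1.775, 2.982, 1.321).

(1.775, 2.982, 1.321)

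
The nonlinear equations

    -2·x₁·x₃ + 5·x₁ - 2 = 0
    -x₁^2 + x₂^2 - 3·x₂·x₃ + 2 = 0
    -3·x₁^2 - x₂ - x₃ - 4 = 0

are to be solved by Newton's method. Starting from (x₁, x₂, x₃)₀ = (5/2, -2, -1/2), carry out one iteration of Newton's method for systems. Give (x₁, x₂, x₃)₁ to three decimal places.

At (5/2, -2, -1/2): F = (13.000, -3.250, -20.250).
Jacobian J = [[-2·x₃ + 5, 0, -2·x₁], [-2·x₁, 2·x₂ - 3·x₃, -3·x₂], [-6·x₁, -1, -1]].
At the point, J = [[6.000, 0.000, -5.000], [-5.000, -2.500, 6.000], [-15.000, -1.000, -1.000]] (det J = 213.500).
Solving J·Δ = −F gives Δ = (-1.627, 3.508, 0.648).
Then the next iterate is (x₁, x₂, x₃)₁ = (0.873, 1.508, 0.148).

(0.873, 1.508, 0.148)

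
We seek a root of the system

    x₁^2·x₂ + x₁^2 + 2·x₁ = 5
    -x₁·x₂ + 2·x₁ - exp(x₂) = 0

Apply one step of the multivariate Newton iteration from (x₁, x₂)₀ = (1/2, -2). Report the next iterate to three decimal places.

At (1/2, -2): F = (-4.250, 1.86466).
Jacobian J = [[2·x₁·x₂ + 2·x₁ + 2, x₁^2], [-x₂ + 2, -x₁ - exp(x₂)]].
At the point, J = [[1.000, 0.250], [4.000, -0.63534]] (det J = -1.63534).
Solving J·Δ = −F gives Δ = (1.366, 11.536).
Then the next iterate is (x₁, x₂)₁ = (1.866, 9.536).

(1.866, 9.536)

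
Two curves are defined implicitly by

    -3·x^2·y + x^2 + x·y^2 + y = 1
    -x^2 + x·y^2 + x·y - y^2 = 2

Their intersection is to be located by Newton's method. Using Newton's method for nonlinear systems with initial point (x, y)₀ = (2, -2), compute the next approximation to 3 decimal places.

(0.235, -3.235)

At (2, -2): F = (33.000, -6.000).
Jacobian J = [[-6·x·y + 2·x + y^2, -3·x^2 + 2·x·y + 1], [-2·x + y^2 + y, 2·x·y + x - 2·y]].
At the point, J = [[32.000, -19.000], [-2.000, -2.000]] (det J = -102.000).
Solving J·Δ = −F gives Δ = (-1.765, -1.235).
Then the next iterate is (x, y)₁ = (0.235, -3.235).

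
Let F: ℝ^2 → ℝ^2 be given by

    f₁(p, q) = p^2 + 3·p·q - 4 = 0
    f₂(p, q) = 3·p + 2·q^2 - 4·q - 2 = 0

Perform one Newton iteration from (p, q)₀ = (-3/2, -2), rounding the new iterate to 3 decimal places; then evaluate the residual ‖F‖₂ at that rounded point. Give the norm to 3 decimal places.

At (-3/2, -2): F = (7.250, 9.500).
Jacobian J = [[2·p + 3·q, 3·p], [3, 4·q - 4]].
At the point, J = [[-9.000, -4.500], [3.000, -12.000]] (det J = 121.500).
Solving J·Δ = −F gives Δ = (0.364, 0.883).
Then the next iterate is (p, q)₁ = (-1.136, -1.117).
Re-evaluating at (-1.136, -1.117): F = (1.09723, 1.55538), so ‖F‖₂ = 1.903.

1.903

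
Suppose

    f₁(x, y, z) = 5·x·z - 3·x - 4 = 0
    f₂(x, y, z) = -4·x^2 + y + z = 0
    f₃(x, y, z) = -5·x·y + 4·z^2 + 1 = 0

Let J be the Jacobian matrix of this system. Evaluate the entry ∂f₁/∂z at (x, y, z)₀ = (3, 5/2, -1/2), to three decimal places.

15.000

∂f₁/∂z = 5·x.
At (3, 5/2, -1/2) this is 15.000.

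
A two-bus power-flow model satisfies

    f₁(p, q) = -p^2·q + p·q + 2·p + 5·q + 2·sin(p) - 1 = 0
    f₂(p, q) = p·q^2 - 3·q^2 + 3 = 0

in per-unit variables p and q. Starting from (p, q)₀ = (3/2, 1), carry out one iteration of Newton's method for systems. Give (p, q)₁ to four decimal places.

(-5.1554, -0.7185)

At (3/2, 1): F = (8.244990, 1.5000).
Jacobian J = [[-2·p·q + q + 2·cos(p) + 2, -p^2 + p + 5], [q^2, 2·p·q - 6·q]].
At the point, J = [[0.141474, 4.2500], [1.0000, -3.0000]] (det J = -4.674423).
Solving J·Δ = −F gives Δ = (-6.6554, -1.7185).
Then the next iterate is (p, q)₁ = (-5.1554, -0.7185).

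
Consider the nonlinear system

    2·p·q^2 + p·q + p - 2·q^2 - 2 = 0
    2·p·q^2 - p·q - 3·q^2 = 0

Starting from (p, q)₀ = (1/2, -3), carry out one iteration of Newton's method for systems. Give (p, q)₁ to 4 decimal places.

(1.1474, -2.7474)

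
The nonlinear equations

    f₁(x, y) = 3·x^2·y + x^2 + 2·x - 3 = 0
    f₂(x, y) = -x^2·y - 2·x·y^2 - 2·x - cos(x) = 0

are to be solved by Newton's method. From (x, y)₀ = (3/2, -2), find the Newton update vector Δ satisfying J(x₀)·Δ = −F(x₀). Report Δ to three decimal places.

At (3/2, -2): F = (-11.250, -10.57074).
Jacobian J = [[6·x·y + 2·x + 2, 3·x^2], [-2·x·y - 2·y^2 + sin(x) - 2, -x^2 - 4·x·y]].
At the point, J = [[-13.000, 6.750], [-3.00251, 9.750]] (det J = -106.48309).
Solving J·Δ = −F gives Δ = (-0.360, 0.973).

(-0.360, 0.973)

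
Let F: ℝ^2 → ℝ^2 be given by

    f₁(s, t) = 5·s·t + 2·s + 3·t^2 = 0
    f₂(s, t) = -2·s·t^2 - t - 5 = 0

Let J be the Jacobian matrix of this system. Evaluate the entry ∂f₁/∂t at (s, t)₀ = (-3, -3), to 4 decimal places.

-33.0000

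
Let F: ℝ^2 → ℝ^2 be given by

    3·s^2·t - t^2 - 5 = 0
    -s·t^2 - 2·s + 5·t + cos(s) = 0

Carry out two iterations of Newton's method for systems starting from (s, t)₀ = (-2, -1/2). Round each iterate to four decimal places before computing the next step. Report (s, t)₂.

(3.2903, 0.9602)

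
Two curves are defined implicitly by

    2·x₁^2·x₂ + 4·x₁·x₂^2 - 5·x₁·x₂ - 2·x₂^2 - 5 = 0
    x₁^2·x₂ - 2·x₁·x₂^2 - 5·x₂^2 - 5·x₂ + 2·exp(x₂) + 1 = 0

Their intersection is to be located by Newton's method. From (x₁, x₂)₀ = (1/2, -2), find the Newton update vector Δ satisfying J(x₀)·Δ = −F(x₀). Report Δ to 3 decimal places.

(0.112, 0.735)

At (1/2, -2): F = (-1.000, -13.22933).
Jacobian J = [[4·x₁·x₂ + 4·x₂^2 - 5·x₂, 2·x₁^2 + 8·x₁·x₂ - 5·x₁ - 4·x₂], [2·x₁·x₂ - 2·x₂^2, x₁^2 - 4·x₁·x₂ - 10·x₂ + 2·exp(x₂) - 5]].
At the point, J = [[22.000, -2.000], [-10.000, 19.52067]] (det J = 409.45475).
Solving J·Δ = −F gives Δ = (0.112, 0.735).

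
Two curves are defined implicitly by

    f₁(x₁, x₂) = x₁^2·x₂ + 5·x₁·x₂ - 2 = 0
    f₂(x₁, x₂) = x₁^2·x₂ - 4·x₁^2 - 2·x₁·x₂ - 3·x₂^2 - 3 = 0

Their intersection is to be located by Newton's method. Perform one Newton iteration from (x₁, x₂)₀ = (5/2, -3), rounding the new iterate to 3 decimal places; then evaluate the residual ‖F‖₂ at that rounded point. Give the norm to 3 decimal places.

At (5/2, -3): F = (-58.250, -58.750).
Jacobian J = [[2·x₁·x₂ + 5·x₂, x₁^2 + 5·x₁], [2·x₁·x₂ - 8·x₁ - 2·x₂, x₁^2 - 2·x₁ - 6·x₂]].
At the point, J = [[-30.000, 18.750], [-29.000, 19.250]] (det J = -33.750).
Solving J·Δ = −F gives Δ = (-0.585, 2.170).
Then the next iterate is (x₁, x₂)₁ = (1.915, -0.830).
Re-evaluating at (1.915, -0.830): F = (-12.99105, -19.60050), so ‖F‖₂ = 23.515.

23.515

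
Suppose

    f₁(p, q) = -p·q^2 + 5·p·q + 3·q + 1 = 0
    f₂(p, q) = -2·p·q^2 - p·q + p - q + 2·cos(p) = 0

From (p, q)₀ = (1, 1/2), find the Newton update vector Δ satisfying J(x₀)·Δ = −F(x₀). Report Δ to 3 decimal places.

(8.295, -3.345)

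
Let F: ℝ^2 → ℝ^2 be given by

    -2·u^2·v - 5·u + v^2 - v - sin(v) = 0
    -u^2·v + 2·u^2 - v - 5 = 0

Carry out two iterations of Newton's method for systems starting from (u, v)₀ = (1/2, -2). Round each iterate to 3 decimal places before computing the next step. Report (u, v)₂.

(1.147, -1.053)

At (1/2, -2): F = (5.40930, -2.000).
Jacobian J = [[-4·u·v - 5, -2·u^2 + 2·v - cos(v) - 1], [-2·u·v + 4·u, -u^2 - 1]].
At the point, J = [[-1.000, -5.08385], [4.000, -1.250]] (det J = 21.58541).
Solving J·Δ = −F gives Δ = (0.784, 0.910).
Then the next iterate is (u, v)₁ = (1.284, -1.090).
Round to (1.284, -1.090) and repeat: F = (0.33880, 1.18435), J = [[0.59824, -6.93980], [7.93512, -2.64866]].
Δ = (-0.137, 0.037), so (u, v)₂ = (1.147, -1.053).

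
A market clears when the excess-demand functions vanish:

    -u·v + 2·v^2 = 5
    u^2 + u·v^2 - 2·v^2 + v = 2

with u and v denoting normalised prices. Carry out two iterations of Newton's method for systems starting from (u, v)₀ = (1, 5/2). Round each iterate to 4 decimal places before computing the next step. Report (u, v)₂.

At (1, 5/2): F = (5.0000, -4.7500).
Jacobian J = [[-v, -u + 4·v], [2·u + v^2, 2·u·v - 4·v + 1]].
At the point, J = [[-2.5000, 9.0000], [8.2500, -4.0000]] (det J = -64.2500).
Solving J·Δ = −F gives Δ = (0.3541, -0.4572).
Then the next iterate is (u, v)₁ = (1.3541, 2.0428).
Round to (1.3541, 2.0428) and repeat: F = (0.579908, -0.818974), J = [[-2.0428, 6.8171], [6.881232, -1.638889]].
Δ = (0.1063, -0.0532), so (u, v)₂ = (1.4604, 1.9896).

(1.4604, 1.9896)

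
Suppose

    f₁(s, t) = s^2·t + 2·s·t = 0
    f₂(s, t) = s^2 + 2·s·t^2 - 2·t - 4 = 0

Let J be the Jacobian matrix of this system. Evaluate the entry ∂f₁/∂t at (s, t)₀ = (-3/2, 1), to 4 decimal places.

-0.7500

∂f₁/∂t = s^2 + 2·s.
At (-3/2, 1) this is -0.7500.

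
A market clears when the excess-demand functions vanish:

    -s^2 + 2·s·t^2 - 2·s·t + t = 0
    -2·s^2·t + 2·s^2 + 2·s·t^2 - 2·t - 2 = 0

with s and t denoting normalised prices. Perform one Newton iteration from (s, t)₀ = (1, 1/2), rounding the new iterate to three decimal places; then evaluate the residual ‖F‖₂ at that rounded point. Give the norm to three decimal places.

6.964

At (1, 1/2): F = (-1.000, -1.500).
Jacobian J = [[-2·s + 2·t^2 - 2·t, 4·s·t - 2·s + 1], [-4·s·t + 4·s + 2·t^2, -2·s^2 + 4·s·t - 2]].
At the point, J = [[-2.500, 1.000], [2.500, -2.000]] (det J = 2.500).
Solving J·Δ = −F gives Δ = (-1.400, -2.500).
Then the next iterate is (s, t)₁ = (-0.400, -2.000).
Re-evaluating at (-0.400, -2.000): F = (-6.960, -0.240), so ‖F‖₂ = 6.964.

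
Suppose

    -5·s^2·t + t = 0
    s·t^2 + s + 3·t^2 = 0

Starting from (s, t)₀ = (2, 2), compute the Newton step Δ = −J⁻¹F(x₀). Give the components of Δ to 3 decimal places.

At (2, 2): F = (-38.000, 22.000).
Jacobian J = [[-10·s·t, -5·s^2 + 1], [t^2 + 1, 2·s·t + 6·t]].
At the point, J = [[-40.000, -19.000], [5.000, 20.000]] (det J = -705.000).
Solving J·Δ = −F gives Δ = (-0.485, -0.979).

(-0.485, -0.979)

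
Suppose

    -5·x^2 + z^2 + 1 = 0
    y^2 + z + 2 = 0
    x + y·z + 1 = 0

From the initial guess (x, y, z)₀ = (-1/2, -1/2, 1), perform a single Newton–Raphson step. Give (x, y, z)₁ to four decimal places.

(11.7500, -28.2500, -30.0000)

At (-1/2, -1/2, 1): F = (0.7500, 3.2500, 0.0000).
Jacobian J = [[-10·x, 0, 2·z], [0, 2·y, 1], [1, z, y]].
At the point, J = [[5.0000, 0.0000, 2.0000], [0.0000, -1.0000, 1.0000], [1.0000, 1.0000, -0.5000]] (det J = -0.5000).
Solving J·Δ = −F gives Δ = (12.2500, -27.7500, -31.0000).
Then the next iterate is (x, y, z)₁ = (11.7500, -28.2500, -30.0000).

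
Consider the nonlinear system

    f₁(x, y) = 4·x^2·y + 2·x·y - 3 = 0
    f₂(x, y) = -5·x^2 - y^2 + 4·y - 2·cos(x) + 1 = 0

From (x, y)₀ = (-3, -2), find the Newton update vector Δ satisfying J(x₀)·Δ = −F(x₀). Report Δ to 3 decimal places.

(2.070, -0.935)

At (-3, -2): F = (-63.000, -54.02002).
Jacobian J = [[8·x·y + 2·y, 4·x^2 + 2·x], [-10·x + 2·sin(x), -2·y + 4]].
At the point, J = [[44.000, 30.000], [29.71776, 8.000]] (det J = -539.53280).
Solving J·Δ = −F gives Δ = (2.070, -0.935).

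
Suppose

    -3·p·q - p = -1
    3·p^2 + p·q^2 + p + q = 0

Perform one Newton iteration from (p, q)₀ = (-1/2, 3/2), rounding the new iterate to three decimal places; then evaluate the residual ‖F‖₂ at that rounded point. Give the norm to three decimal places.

14.615

At (-1/2, 3/2): F = (3.750, 0.625).
Jacobian J = [[-3·q - 1, -3·p], [6·p + q^2 + 1, 2·p·q + 1]].
At the point, J = [[-5.500, 1.500], [0.250, -0.500]] (det J = 2.375).
Solving J·Δ = −F gives Δ = (1.184, 1.842).
Then the next iterate is (p, q)₁ = (0.684, 3.342).
Re-evaluating at (0.684, 3.342): F = (-6.54178, 13.06914), so ‖F‖₂ = 14.615.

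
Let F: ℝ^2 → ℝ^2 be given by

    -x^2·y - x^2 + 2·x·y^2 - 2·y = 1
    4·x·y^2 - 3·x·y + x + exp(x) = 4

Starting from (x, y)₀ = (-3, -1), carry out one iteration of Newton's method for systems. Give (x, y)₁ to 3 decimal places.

(-0.635, -0.730)

At (-3, -1): F = (-5.000, -27.95021).
Jacobian J = [[-2·x·y - 2·x + 2·y^2, -x^2 + 4·x·y - 2], [4·y^2 - 3·y + exp(x) + 1, 8·x·y - 3·x]].
At the point, J = [[2.000, 1.000], [8.04979, 33.000]] (det J = 57.95021).
Solving J·Δ = −F gives Δ = (2.365, 0.270).
Then the next iterate is (x, y)₁ = (-0.635, -0.730).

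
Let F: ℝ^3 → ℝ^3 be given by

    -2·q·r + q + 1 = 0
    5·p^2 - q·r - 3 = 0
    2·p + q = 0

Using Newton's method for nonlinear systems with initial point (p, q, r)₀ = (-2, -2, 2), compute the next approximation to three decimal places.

At (-2, -2, 2): F = (7.000, 21.000, -6.000).
Jacobian J = [[0, -2·r + 1, -2·q], [10·p, -r, -q], [2, 1, 0]].
At the point, J = [[0.000, -3.000, 4.000], [-20.000, -2.000, 2.000], [2.000, 1.000, 0.000]] (det J = -76.000).
Solving J·Δ = −F gives Δ = (0.763, 4.474, 1.605).
Then the next iterate is (p, q, r)₁ = (-1.237, 2.474, 3.605).

(-1.237, 2.474, 3.605)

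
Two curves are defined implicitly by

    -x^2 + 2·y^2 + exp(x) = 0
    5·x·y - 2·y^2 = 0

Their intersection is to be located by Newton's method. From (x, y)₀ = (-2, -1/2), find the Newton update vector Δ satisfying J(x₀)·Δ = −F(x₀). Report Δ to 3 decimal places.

(0.943, 0.268)

At (-2, -1/2): F = (-3.36466, 4.500).
Jacobian J = [[-2·x + exp(x), 4·y], [5·y, 5·x - 4·y]].
At the point, J = [[4.13534, -2.000], [-2.500, -8.000]] (det J = -38.08268).
Solving J·Δ = −F gives Δ = (0.943, 0.268).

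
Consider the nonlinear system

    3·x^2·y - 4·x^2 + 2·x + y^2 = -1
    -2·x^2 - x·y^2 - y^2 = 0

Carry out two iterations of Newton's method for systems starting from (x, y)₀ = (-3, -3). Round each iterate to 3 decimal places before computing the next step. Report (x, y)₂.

(-0.967, -2.976)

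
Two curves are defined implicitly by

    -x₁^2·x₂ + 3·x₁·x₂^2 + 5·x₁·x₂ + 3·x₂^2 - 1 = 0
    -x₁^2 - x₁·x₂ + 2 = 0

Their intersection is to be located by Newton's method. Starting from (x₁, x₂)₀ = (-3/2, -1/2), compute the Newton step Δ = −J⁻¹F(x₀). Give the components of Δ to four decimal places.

(0.1250, 0.3750)

At (-3/2, -1/2): F = (3.5000, -1.0000).
Jacobian J = [[-2·x₁·x₂ + 3·x₂^2 + 5·x₂, -x₁^2 + 6·x₁·x₂ + 5·x₁ + 6·x₂], [-2·x₁ - x₂, -x₁]].
At the point, J = [[-3.2500, -8.2500], [3.5000, 1.5000]] (det J = 24.0000).
Solving J·Δ = −F gives Δ = (0.1250, 0.3750).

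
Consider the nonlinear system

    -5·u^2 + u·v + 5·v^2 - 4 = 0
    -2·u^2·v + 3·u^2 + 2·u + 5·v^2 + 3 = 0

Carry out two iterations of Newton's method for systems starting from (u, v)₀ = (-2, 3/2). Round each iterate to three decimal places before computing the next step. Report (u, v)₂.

(-4.033, -0.957)

At (-2, 3/2): F = (-15.750, 10.250).
Jacobian J = [[-10·u + v, u + 10·v], [-4·u·v + 6·u + 2, -2·u^2 + 10·v]].
At the point, J = [[21.500, 13.000], [2.000, 7.000]] (det J = 124.500).
Solving J·Δ = −F gives Δ = (1.956, -2.023).
Then the next iterate is (u, v)₁ = (-0.044, -0.523).
Round to (-0.044, -0.523) and repeat: F = (-2.61902, 4.28748), J = [[-0.083, -5.274], [1.64395, -5.23387]].
Δ = (-3.989, -0.434), so (u, v)₂ = (-4.033, -0.957).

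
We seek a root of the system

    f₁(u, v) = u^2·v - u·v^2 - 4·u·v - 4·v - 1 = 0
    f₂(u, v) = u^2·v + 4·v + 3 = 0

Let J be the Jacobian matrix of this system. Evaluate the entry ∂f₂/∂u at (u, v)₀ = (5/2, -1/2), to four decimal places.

-2.5000

∂f₂/∂u = 2·u·v.
At (5/2, -1/2) this is -2.5000.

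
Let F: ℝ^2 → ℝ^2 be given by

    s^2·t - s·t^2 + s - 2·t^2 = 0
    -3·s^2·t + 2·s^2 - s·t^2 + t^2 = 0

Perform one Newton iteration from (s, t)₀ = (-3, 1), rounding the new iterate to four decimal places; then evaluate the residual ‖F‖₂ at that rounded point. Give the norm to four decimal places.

At (-3, 1): F = (7.0000, -5.0000).
Jacobian J = [[2·s·t - t^2 + 1, s^2 - 2·s·t - 4·t], [-6·s·t + 4·s - t^2, -3·s^2 - 2·s·t + 2·t]].
At the point, J = [[-6.0000, 11.0000], [5.0000, -19.0000]] (det J = 59.0000).
Solving J·Δ = −F gives Δ = (1.3220, 0.0847).
Then the next iterate is (s, t)₁ = (-1.6780, 1.0847).
Re-evaluating at (-1.6780, 1.0847): F = (0.997316, -0.380284), so ‖F‖₂ = 1.0674.

1.0674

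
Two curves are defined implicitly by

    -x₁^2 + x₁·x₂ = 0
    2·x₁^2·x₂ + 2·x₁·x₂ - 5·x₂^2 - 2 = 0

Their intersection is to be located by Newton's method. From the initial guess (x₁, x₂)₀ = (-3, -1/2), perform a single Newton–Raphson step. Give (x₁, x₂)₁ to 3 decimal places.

At (-3, -1/2): F = (-7.500, -9.250).
Jacobian J = [[-2·x₁ + x₂, x₁], [4·x₁·x₂ + 2·x₂, 2·x₁^2 + 2·x₁ - 10·x₂]].
At the point, J = [[5.500, -3.000], [5.000, 17.000]] (det J = 108.500).
Solving J·Δ = −F gives Δ = (1.431, 0.123).
Then the next iterate is (x₁, x₂)₁ = (-1.569, -0.377).

(-1.569, -0.377)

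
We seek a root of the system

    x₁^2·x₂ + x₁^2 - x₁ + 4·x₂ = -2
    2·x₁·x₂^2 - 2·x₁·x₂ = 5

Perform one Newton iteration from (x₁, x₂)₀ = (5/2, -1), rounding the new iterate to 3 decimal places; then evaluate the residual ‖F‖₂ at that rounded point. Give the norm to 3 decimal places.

1.785

At (5/2, -1): F = (-4.500, 5.000).
Jacobian J = [[2·x₁·x₂ + 2·x₁ - 1, x₁^2 + 4], [2·x₂^2 - 2·x₂, 4·x₁·x₂ - 2·x₁]].
At the point, J = [[-1.000, 10.250], [4.000, -15.000]] (det J = -26.000).
Solving J·Δ = −F gives Δ = (0.625, 0.500).
Then the next iterate is (x₁, x₂)₁ = (3.125, -0.500).
Re-evaluating at (3.125, -0.500): F = (1.75781, -0.31250), so ‖F‖₂ = 1.785.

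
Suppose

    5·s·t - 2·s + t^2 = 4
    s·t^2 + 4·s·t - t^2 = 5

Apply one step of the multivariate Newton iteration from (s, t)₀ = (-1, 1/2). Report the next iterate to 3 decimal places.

At (-1, 1/2): F = (-4.250, -7.500).
Jacobian J = [[5·t - 2, 5·s + 2·t], [t^2 + 4·t, 2·s·t + 4·s - 2·t]].
At the point, J = [[0.500, -4.000], [2.250, -6.000]] (det J = 6.000).
Solving J·Δ = −F gives Δ = (0.750, -0.969).
Then the next iterate is (s, t)₁ = (-0.250, -0.469).

(-0.250, -0.469)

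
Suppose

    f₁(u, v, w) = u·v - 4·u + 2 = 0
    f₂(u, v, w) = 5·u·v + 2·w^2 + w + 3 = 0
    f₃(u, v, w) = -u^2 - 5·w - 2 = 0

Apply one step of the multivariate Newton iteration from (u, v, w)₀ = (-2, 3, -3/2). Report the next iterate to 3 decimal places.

At (-2, 3, -3/2): F = (4.000, -24.000, 1.500).
Jacobian J = [[v - 4, u, 0], [5·v, 5·u, 4·w + 1], [-2·u, 0, -5]].
At the point, J = [[-1.000, -2.000, 0.000], [15.000, -10.000, -5.000], [4.000, 0.000, -5.000]] (det J = -160.000).
Solving J·Δ = −F gives Δ = (2.844, 0.578, 2.575).
Then the next iterate is (u, v, w)₁ = (0.844, 3.578, 1.075).

(0.844, 3.578, 1.075)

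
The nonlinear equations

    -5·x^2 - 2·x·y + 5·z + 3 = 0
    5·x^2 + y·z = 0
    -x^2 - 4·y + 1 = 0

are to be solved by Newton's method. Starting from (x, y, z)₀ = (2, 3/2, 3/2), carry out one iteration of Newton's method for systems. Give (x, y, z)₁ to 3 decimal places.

(1.139, 0.111, -0.470)

At (2, 3/2, 3/2): F = (-15.500, 22.250, -9.000).
Jacobian J = [[-10·x - 2·y, -2·x, 5], [10·x, z, y], [-2·x, -4, 0]].
At the point, J = [[-23.000, -4.000, 5.000], [20.000, 1.500, 1.500], [-4.000, -4.000, 0.000]] (det J = -484.000).
Solving J·Δ = −F gives Δ = (-0.861, -1.389, -1.970).
Then the next iterate is (x, y, z)₁ = (1.139, 0.111, -0.470).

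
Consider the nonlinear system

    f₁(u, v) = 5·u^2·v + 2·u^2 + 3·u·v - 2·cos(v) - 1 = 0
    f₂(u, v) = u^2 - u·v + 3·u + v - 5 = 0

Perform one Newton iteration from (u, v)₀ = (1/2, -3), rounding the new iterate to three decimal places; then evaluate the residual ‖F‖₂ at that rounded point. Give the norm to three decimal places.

14.929

At (1/2, -3): F = (-6.77002, -4.750).
Jacobian J = [[10·u·v + 4·u + 3·v, 5·u^2 + 3·u + 2·sin(v)], [2·u - v + 3, -u + 1]].
At the point, J = [[-22.000, 2.46776], [7.000, 0.500]] (det J = -28.27432).
Solving J·Δ = −F gives Δ = (0.295, 5.372).
Then the next iterate is (u, v)₁ = (0.795, 2.372).
Re-evaluating at (0.795, 2.372): F = (14.85347, -1.49671), so ‖F‖₂ = 14.929.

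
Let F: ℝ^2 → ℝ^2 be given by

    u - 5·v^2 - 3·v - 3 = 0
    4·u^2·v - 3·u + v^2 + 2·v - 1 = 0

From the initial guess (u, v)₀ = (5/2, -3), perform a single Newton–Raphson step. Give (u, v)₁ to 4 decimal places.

(1.6829, -1.6179)

At (5/2, -3): F = (-36.5000, -80.5000).
Jacobian J = [[1, -10·v - 3], [8·u·v - 3, 4·u^2 + 2·v + 2]].
At the point, J = [[1.0000, 27.0000], [-63.0000, 21.0000]] (det J = 1722.0000).
Solving J·Δ = −F gives Δ = (-0.8171, 1.3821).
Then the next iterate is (u, v)₁ = (1.6829, -1.6179).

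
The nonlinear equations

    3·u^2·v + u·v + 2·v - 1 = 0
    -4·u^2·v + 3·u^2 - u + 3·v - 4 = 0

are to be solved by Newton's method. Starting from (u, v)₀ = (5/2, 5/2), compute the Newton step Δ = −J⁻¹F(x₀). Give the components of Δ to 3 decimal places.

(-6.112, 8.058)

At (5/2, 5/2): F = (57.125, -42.750).
Jacobian J = [[6·u·v + v, 3·u^2 + u + 2], [-8·u·v + 6·u - 1, -4·u^2 + 3]].
At the point, J = [[40.000, 23.250], [-36.000, -22.000]] (det J = -43.000).
Solving J·Δ = −F gives Δ = (-6.112, 8.058).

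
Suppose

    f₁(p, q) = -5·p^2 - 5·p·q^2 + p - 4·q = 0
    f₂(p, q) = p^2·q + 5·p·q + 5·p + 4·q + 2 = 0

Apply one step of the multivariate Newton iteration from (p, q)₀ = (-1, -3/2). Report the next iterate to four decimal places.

(5.0000, -0.9868)

At (-1, -3/2): F = (11.2500, -3.0000).
Jacobian J = [[-10·p - 5·q^2 + 1, -10·p·q - 4], [2·p·q + 5·q + 5, p^2 + 5·p + 4]].
At the point, J = [[-0.2500, -19.0000], [0.5000, 0.0000]] (det J = 9.5000).
Solving J·Δ = −F gives Δ = (6.0000, 0.5132).
Then the next iterate is (p, q)₁ = (5.0000, -0.9868).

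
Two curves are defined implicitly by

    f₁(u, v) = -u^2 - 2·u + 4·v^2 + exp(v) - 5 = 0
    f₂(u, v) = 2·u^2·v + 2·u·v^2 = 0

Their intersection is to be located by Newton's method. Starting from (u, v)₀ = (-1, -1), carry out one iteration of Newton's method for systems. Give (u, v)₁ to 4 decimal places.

At (-1, -1): F = (0.367879, -4.0000).
Jacobian J = [[-2·u - 2, 8·v + exp(v)], [4·u·v + 2·v^2, 2·u^2 + 4·u·v]].
At the point, J = [[0.0000, -7.632121], [6.0000, 6.0000]] (det J = 45.792723).
Solving J·Δ = −F gives Δ = (0.6185, 0.0482).
Then the next iterate is (u, v)₁ = (-0.3815, -0.9518).

(-0.3815, -0.9518)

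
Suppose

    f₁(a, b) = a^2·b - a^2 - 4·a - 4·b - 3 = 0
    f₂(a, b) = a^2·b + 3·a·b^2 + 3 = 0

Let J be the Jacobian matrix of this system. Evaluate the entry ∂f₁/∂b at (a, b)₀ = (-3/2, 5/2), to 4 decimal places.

∂f₁/∂b = a^2 - 4.
At (-3/2, 5/2) this is -1.7500.

-1.7500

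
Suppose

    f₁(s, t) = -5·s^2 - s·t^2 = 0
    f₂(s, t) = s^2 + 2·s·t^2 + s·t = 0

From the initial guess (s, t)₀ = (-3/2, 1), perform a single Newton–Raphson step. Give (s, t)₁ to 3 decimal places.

(-0.739, 0.700)

At (-3/2, 1): F = (-9.750, -2.250).
Jacobian J = [[-10·s - t^2, -2·s·t], [2·s + 2·t^2 + t, 4·s·t + s]].
At the point, J = [[14.000, 3.000], [0.000, -7.500]] (det J = -105.000).
Solving J·Δ = −F gives Δ = (0.761, -0.300).
Then the next iterate is (s, t)₁ = (-0.739, 0.700).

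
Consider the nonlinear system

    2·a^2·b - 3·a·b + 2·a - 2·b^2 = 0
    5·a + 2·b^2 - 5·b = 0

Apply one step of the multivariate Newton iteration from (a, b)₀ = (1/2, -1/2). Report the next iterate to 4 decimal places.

(-0.0556, -0.1111)

At (1/2, -1/2): F = (1.0000, 5.5000).
Jacobian J = [[4·a·b - 3·b + 2, 2·a^2 - 3·a - 4·b], [5, 4·b - 5]].
At the point, J = [[2.5000, 1.0000], [5.0000, -7.0000]] (det J = -22.5000).
Solving J·Δ = −F gives Δ = (-0.5556, 0.3889).
Then the next iterate is (a, b)₁ = (-0.0556, -0.1111).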